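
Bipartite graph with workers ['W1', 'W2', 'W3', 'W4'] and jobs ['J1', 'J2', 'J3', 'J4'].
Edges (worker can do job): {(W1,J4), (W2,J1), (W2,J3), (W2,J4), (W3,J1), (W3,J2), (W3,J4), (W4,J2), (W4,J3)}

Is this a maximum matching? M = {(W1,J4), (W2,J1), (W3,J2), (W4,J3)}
Yes, size 4 is maximum

Proposed matching has size 4.
Maximum matching size for this graph: 4.

This is a maximum matching.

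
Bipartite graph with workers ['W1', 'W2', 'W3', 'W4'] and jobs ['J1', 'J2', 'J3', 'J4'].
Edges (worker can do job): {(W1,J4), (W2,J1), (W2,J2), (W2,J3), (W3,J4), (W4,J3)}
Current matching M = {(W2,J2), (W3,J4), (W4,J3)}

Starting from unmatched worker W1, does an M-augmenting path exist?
No augmenting path from W1

Alternating search from W1 reaches jobs: {J4}.
Every reachable job is already matched in M, and following those matched edges back to workers exposes no further unvisited jobs.
No M-augmenting path from W1 exists.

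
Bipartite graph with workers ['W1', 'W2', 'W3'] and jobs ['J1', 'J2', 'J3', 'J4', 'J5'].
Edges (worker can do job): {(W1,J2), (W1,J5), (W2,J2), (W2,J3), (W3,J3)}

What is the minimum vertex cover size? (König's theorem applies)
Minimum vertex cover size = 3

By König's theorem: in bipartite graphs,
min vertex cover = max matching = 3

Maximum matching has size 3, so minimum vertex cover also has size 3.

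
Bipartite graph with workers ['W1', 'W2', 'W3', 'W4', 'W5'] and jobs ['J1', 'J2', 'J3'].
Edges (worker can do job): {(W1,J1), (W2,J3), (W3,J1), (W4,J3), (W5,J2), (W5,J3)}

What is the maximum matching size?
Maximum matching size = 3

Maximum matching: {(W3,J1), (W4,J3), (W5,J2)}
Size: 3

This assigns 3 workers to 3 distinct jobs.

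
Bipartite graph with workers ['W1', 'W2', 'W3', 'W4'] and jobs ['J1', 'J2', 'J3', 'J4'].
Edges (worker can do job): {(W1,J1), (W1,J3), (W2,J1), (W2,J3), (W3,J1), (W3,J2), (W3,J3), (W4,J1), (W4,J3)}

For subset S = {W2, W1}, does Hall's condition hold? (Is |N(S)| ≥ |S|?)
Yes: |N(S)| = 2, |S| = 2

Subset S = {W2, W1}
Neighbors N(S) = {J1, J3}

|N(S)| = 2, |S| = 2
Hall's condition: |N(S)| ≥ |S| is satisfied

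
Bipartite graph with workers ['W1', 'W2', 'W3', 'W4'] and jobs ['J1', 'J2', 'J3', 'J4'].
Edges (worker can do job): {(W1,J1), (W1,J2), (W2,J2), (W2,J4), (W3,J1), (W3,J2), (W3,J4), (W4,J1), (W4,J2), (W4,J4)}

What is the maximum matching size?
Maximum matching size = 3

Maximum matching: {(W1,J1), (W3,J4), (W4,J2)}
Size: 3

This assigns 3 workers to 3 distinct jobs.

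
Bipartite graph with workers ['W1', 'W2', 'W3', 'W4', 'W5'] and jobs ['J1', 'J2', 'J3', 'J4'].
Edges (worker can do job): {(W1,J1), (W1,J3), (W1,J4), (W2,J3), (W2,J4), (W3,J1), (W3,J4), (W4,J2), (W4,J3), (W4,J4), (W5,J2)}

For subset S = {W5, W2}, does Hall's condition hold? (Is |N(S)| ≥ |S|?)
Yes: |N(S)| = 3, |S| = 2

Subset S = {W5, W2}
Neighbors N(S) = {J2, J3, J4}

|N(S)| = 3, |S| = 2
Hall's condition: |N(S)| ≥ |S| is satisfied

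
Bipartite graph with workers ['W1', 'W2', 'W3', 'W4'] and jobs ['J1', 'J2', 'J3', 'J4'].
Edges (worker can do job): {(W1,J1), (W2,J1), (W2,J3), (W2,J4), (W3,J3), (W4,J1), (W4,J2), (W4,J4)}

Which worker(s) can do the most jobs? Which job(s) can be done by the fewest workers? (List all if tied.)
Most versatile: W2, W4 (3 jobs); Least covered: J2 (1 workers)

Worker degrees (jobs they can do): W1:1, W2:3, W3:1, W4:3
Job degrees (workers who can do it): J1:3, J2:1, J3:2, J4:2

Maximum worker degree is 3, achieved by: W2, W4
Minimum job degree is 1, achieved by: J2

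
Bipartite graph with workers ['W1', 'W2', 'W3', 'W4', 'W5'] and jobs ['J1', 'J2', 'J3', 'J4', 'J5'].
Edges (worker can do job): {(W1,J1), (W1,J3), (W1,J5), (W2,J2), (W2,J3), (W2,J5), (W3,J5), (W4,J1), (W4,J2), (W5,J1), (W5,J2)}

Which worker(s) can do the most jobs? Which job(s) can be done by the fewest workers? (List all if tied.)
Most versatile: W1, W2 (3 jobs); Least covered: J4 (0 workers)

Worker degrees (jobs they can do): W1:3, W2:3, W3:1, W4:2, W5:2
Job degrees (workers who can do it): J1:3, J2:3, J3:2, J4:0, J5:3

Maximum worker degree is 3, achieved by: W1, W2
Minimum job degree is 0, achieved by: J4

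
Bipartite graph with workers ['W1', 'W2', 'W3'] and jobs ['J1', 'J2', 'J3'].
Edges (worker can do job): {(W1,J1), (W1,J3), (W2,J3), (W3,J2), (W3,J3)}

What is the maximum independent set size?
Maximum independent set = 3

By König's theorem:
- Min vertex cover = Max matching = 3
- Max independent set = Total vertices - Min vertex cover
- Max independent set = 6 - 3 = 3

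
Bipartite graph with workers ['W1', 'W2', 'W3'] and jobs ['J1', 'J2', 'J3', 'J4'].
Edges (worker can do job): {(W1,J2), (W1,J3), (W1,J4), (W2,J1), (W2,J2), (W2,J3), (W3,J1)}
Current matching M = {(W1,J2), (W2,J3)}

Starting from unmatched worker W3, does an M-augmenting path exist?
Yes: W3 → J1

An M-augmenting path alternates non-matching / matching edges, starting and ending at unmatched vertices.
Path: W3 → J1
(J1 is unmatched in M, so the path is augmenting.)
Flipping edges along this path would increase |M| from 2 to 3.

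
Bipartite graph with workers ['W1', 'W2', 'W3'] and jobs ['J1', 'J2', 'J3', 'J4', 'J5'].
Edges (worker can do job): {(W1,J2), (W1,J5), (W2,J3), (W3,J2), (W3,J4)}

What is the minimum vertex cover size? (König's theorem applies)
Minimum vertex cover size = 3

By König's theorem: in bipartite graphs,
min vertex cover = max matching = 3

Maximum matching has size 3, so minimum vertex cover also has size 3.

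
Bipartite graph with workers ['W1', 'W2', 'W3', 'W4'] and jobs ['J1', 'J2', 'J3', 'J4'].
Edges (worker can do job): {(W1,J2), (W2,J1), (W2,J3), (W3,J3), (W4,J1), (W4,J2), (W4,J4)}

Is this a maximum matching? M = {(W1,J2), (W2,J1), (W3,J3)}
No, size 3 is not maximum

Proposed matching has size 3.
Maximum matching size for this graph: 4.

This is NOT maximum - can be improved to size 4.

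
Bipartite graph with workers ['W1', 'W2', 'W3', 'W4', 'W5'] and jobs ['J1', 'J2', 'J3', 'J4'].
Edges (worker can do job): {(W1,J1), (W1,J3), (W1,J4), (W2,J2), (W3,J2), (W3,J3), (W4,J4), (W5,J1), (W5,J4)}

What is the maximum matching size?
Maximum matching size = 4

Maximum matching: {(W2,J2), (W3,J3), (W4,J4), (W5,J1)}
Size: 4

This assigns 4 workers to 4 distinct jobs.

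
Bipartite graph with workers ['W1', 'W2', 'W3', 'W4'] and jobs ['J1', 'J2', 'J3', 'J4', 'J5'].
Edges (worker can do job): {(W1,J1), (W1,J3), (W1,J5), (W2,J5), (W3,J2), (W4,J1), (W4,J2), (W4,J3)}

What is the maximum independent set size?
Maximum independent set = 5

By König's theorem:
- Min vertex cover = Max matching = 4
- Max independent set = Total vertices - Min vertex cover
- Max independent set = 9 - 4 = 5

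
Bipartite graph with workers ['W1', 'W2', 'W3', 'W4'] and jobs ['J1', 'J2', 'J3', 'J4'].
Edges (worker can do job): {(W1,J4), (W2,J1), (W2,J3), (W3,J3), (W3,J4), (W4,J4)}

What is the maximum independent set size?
Maximum independent set = 5

By König's theorem:
- Min vertex cover = Max matching = 3
- Max independent set = Total vertices - Min vertex cover
- Max independent set = 8 - 3 = 5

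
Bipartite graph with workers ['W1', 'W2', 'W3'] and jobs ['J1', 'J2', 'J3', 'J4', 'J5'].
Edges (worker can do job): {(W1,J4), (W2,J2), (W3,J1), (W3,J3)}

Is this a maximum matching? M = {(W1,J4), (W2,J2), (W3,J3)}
Yes, size 3 is maximum

Proposed matching has size 3.
Maximum matching size for this graph: 3.

This is a maximum matching.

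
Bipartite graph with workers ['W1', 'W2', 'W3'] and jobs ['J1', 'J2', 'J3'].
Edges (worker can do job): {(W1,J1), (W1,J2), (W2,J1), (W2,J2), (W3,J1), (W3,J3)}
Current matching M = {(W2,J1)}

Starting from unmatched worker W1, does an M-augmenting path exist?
Yes: W1 → J2

An M-augmenting path alternates non-matching / matching edges, starting and ending at unmatched vertices.
Path: W1 → J2
(J2 is unmatched in M, so the path is augmenting.)
Flipping edges along this path would increase |M| from 1 to 2.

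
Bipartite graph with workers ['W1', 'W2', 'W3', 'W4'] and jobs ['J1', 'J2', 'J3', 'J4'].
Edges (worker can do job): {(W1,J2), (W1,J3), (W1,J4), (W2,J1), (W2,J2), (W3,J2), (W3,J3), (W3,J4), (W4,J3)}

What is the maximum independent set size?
Maximum independent set = 4

By König's theorem:
- Min vertex cover = Max matching = 4
- Max independent set = Total vertices - Min vertex cover
- Max independent set = 8 - 4 = 4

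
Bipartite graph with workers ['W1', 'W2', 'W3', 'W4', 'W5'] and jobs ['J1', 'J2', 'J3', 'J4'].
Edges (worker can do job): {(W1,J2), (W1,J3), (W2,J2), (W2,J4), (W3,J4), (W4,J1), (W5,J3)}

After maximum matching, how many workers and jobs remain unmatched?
Unmatched: 1 workers, 0 jobs

Maximum matching size: 4
Workers: 5 total, 4 matched, 1 unmatched
Jobs: 4 total, 4 matched, 0 unmatched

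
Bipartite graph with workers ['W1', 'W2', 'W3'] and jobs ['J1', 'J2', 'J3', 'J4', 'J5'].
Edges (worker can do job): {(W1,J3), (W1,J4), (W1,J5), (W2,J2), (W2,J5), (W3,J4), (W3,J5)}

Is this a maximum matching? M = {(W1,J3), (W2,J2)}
No, size 2 is not maximum

Proposed matching has size 2.
Maximum matching size for this graph: 3.

This is NOT maximum - can be improved to size 3.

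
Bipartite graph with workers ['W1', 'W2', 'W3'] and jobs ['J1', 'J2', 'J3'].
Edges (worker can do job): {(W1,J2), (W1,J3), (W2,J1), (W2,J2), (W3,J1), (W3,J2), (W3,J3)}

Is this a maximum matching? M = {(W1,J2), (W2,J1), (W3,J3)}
Yes, size 3 is maximum

Proposed matching has size 3.
Maximum matching size for this graph: 3.

This is a maximum matching.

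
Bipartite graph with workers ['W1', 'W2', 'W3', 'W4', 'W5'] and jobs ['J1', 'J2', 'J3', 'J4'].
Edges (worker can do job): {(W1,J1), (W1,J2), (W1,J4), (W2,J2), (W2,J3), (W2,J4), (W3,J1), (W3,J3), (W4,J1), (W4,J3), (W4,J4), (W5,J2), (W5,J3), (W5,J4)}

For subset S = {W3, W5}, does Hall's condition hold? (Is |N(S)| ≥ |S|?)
Yes: |N(S)| = 4, |S| = 2

Subset S = {W3, W5}
Neighbors N(S) = {J1, J2, J3, J4}

|N(S)| = 4, |S| = 2
Hall's condition: |N(S)| ≥ |S| is satisfied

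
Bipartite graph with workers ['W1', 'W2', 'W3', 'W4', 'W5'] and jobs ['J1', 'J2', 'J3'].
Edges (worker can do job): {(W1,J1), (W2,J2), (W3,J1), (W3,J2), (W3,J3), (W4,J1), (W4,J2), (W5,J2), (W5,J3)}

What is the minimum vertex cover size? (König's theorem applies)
Minimum vertex cover size = 3

By König's theorem: in bipartite graphs,
min vertex cover = max matching = 3

Maximum matching has size 3, so minimum vertex cover also has size 3.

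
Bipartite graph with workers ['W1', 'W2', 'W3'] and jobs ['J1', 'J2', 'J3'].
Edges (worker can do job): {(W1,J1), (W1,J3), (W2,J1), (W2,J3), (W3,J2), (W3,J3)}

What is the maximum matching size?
Maximum matching size = 3

Maximum matching: {(W1,J1), (W2,J3), (W3,J2)}
Size: 3

This assigns 3 workers to 3 distinct jobs.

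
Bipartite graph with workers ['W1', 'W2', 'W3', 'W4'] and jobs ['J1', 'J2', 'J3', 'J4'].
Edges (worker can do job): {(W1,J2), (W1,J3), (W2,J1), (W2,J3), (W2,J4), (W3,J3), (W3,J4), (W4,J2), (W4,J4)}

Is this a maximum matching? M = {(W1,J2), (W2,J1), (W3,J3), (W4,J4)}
Yes, size 4 is maximum

Proposed matching has size 4.
Maximum matching size for this graph: 4.

This is a maximum matching.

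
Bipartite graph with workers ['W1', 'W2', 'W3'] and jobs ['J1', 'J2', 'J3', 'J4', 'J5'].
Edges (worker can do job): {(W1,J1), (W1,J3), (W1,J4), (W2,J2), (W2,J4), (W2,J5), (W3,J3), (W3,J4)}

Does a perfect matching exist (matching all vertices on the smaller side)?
Yes, perfect matching exists (size 3)

Perfect matching: {(W1,J1), (W2,J2), (W3,J3)}
All 3 vertices on the smaller side are matched.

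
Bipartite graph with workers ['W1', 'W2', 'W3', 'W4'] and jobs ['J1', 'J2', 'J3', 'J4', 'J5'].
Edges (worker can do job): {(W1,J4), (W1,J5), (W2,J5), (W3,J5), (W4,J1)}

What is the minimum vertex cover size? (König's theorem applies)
Minimum vertex cover size = 3

By König's theorem: in bipartite graphs,
min vertex cover = max matching = 3

Maximum matching has size 3, so minimum vertex cover also has size 3.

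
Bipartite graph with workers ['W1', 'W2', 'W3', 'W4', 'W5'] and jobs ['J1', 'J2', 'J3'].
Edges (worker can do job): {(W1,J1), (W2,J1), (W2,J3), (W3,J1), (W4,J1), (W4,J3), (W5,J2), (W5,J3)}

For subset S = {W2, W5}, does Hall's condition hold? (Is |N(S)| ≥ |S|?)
Yes: |N(S)| = 3, |S| = 2

Subset S = {W2, W5}
Neighbors N(S) = {J1, J2, J3}

|N(S)| = 3, |S| = 2
Hall's condition: |N(S)| ≥ |S| is satisfied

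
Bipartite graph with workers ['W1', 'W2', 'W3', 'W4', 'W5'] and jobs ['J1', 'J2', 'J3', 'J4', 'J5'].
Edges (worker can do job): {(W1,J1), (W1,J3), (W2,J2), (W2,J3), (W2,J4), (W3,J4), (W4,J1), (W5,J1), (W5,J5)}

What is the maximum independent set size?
Maximum independent set = 5

By König's theorem:
- Min vertex cover = Max matching = 5
- Max independent set = Total vertices - Min vertex cover
- Max independent set = 10 - 5 = 5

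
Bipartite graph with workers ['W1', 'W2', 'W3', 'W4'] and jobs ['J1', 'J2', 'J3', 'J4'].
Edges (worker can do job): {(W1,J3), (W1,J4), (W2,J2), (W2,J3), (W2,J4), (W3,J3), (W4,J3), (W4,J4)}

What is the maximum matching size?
Maximum matching size = 3

Maximum matching: {(W2,J2), (W3,J3), (W4,J4)}
Size: 3

This assigns 3 workers to 3 distinct jobs.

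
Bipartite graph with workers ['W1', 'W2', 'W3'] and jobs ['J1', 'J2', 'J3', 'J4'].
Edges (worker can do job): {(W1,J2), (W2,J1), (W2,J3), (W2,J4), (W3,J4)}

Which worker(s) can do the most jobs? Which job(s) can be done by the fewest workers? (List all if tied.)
Most versatile: W2 (3 jobs); Least covered: J1, J2, J3 (1 workers)

Worker degrees (jobs they can do): W1:1, W2:3, W3:1
Job degrees (workers who can do it): J1:1, J2:1, J3:1, J4:2

Maximum worker degree is 3, achieved by: W2
Minimum job degree is 1, achieved by: J1, J2, J3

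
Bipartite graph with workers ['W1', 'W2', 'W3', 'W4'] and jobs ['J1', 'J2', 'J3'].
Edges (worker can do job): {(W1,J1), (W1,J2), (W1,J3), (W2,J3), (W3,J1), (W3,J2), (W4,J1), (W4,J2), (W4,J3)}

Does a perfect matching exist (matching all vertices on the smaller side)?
Yes, perfect matching exists (size 3)

Perfect matching: {(W1,J3), (W3,J2), (W4,J1)}
All 3 vertices on the smaller side are matched.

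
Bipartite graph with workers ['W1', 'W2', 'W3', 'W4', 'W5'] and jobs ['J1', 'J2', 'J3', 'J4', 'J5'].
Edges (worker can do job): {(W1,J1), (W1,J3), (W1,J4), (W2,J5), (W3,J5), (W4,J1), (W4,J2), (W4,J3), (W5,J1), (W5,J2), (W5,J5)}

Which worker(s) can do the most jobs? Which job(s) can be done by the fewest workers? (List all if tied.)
Most versatile: W1, W4, W5 (3 jobs); Least covered: J4 (1 workers)

Worker degrees (jobs they can do): W1:3, W2:1, W3:1, W4:3, W5:3
Job degrees (workers who can do it): J1:3, J2:2, J3:2, J4:1, J5:3

Maximum worker degree is 3, achieved by: W1, W4, W5
Minimum job degree is 1, achieved by: J4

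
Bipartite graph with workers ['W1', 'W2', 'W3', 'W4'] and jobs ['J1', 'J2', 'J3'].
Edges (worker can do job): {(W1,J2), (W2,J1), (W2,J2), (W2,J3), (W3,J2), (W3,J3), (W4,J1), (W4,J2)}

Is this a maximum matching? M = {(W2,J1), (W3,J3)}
No, size 2 is not maximum

Proposed matching has size 2.
Maximum matching size for this graph: 3.

This is NOT maximum - can be improved to size 3.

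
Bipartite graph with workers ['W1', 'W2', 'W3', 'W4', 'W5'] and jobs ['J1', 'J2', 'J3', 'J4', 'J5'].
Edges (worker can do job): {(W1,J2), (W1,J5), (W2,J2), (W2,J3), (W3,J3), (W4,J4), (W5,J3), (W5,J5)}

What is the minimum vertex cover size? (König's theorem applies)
Minimum vertex cover size = 4

By König's theorem: in bipartite graphs,
min vertex cover = max matching = 4

Maximum matching has size 4, so minimum vertex cover also has size 4.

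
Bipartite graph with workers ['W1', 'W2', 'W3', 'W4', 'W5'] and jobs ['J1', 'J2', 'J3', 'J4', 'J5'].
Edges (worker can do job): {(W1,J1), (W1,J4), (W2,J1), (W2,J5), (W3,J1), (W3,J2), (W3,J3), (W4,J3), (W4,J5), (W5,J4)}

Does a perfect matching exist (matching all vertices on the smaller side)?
Yes, perfect matching exists (size 5)

Perfect matching: {(W1,J1), (W2,J5), (W3,J2), (W4,J3), (W5,J4)}
All 5 vertices on the smaller side are matched.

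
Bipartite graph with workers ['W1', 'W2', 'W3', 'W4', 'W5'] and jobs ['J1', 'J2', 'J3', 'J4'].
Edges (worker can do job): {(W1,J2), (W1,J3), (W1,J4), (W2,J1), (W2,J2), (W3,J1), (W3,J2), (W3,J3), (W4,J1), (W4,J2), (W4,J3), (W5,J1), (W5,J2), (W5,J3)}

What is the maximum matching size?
Maximum matching size = 4

Maximum matching: {(W1,J4), (W3,J2), (W4,J3), (W5,J1)}
Size: 4

This assigns 4 workers to 4 distinct jobs.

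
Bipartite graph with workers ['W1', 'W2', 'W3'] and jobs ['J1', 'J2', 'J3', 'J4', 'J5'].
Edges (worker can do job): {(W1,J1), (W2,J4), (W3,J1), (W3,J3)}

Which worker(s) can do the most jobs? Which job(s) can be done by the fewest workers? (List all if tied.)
Most versatile: W3 (2 jobs); Least covered: J2, J5 (0 workers)

Worker degrees (jobs they can do): W1:1, W2:1, W3:2
Job degrees (workers who can do it): J1:2, J2:0, J3:1, J4:1, J5:0

Maximum worker degree is 2, achieved by: W3
Minimum job degree is 0, achieved by: J2, J5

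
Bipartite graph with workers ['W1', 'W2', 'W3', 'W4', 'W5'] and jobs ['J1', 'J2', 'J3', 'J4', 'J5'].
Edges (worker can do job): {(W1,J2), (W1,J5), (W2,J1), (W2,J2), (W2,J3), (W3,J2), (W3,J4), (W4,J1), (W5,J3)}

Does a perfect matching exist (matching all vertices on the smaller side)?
Yes, perfect matching exists (size 5)

Perfect matching: {(W1,J5), (W2,J2), (W3,J4), (W4,J1), (W5,J3)}
All 5 vertices on the smaller side are matched.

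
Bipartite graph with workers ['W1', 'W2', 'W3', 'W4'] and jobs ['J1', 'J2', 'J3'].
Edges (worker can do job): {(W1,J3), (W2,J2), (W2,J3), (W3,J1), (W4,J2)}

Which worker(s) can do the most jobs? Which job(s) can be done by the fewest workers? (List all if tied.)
Most versatile: W2 (2 jobs); Least covered: J1 (1 workers)

Worker degrees (jobs they can do): W1:1, W2:2, W3:1, W4:1
Job degrees (workers who can do it): J1:1, J2:2, J3:2

Maximum worker degree is 2, achieved by: W2
Minimum job degree is 1, achieved by: J1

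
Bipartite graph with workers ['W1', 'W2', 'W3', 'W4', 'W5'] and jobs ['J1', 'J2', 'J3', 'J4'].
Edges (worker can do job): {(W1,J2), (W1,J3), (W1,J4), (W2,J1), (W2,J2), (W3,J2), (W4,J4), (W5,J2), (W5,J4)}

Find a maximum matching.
Matching: {(W1,J3), (W2,J1), (W3,J2), (W5,J4)}

Maximum matching (size 4):
  W1 → J3
  W2 → J1
  W3 → J2
  W5 → J4

Each worker is assigned to at most one job, and each job to at most one worker.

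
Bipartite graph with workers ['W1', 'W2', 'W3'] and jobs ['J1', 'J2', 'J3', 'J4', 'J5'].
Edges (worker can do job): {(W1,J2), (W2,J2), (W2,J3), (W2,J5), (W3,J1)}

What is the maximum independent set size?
Maximum independent set = 5

By König's theorem:
- Min vertex cover = Max matching = 3
- Max independent set = Total vertices - Min vertex cover
- Max independent set = 8 - 3 = 5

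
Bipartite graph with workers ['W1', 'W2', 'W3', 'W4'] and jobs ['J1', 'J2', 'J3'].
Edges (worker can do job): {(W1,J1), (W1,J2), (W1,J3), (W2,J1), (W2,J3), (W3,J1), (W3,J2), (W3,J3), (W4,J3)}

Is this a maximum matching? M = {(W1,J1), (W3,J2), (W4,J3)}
Yes, size 3 is maximum

Proposed matching has size 3.
Maximum matching size for this graph: 3.

This is a maximum matching.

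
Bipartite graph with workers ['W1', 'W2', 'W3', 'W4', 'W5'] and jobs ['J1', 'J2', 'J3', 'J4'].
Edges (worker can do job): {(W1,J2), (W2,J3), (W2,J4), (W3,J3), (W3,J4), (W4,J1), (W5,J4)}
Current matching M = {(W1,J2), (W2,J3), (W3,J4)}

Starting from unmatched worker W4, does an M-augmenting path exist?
Yes: W4 → J1

An M-augmenting path alternates non-matching / matching edges, starting and ending at unmatched vertices.
Path: W4 → J1
(J1 is unmatched in M, so the path is augmenting.)
Flipping edges along this path would increase |M| from 3 to 4.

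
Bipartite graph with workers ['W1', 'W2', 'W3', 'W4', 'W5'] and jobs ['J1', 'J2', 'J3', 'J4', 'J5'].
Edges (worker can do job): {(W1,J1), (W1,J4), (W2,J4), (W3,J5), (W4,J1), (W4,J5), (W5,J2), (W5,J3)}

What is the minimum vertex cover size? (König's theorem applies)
Minimum vertex cover size = 4

By König's theorem: in bipartite graphs,
min vertex cover = max matching = 4

Maximum matching has size 4, so minimum vertex cover also has size 4.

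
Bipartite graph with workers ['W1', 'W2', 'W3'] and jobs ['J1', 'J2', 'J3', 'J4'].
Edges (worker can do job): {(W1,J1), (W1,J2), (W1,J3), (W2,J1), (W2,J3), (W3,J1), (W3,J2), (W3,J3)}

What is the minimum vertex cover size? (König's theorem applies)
Minimum vertex cover size = 3

By König's theorem: in bipartite graphs,
min vertex cover = max matching = 3

Maximum matching has size 3, so minimum vertex cover also has size 3.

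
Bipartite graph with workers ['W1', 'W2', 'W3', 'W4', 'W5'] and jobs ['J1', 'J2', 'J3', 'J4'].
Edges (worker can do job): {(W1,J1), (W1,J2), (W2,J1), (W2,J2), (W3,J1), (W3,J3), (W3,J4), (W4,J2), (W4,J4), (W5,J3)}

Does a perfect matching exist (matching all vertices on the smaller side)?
Yes, perfect matching exists (size 4)

Perfect matching: {(W1,J2), (W3,J1), (W4,J4), (W5,J3)}
All 4 vertices on the smaller side are matched.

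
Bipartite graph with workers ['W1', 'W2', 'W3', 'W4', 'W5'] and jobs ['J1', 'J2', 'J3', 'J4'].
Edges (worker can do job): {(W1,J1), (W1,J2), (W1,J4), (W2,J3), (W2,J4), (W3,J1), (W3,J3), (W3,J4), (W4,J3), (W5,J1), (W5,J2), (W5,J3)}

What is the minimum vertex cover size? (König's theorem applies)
Minimum vertex cover size = 4

By König's theorem: in bipartite graphs,
min vertex cover = max matching = 4

Maximum matching has size 4, so minimum vertex cover also has size 4.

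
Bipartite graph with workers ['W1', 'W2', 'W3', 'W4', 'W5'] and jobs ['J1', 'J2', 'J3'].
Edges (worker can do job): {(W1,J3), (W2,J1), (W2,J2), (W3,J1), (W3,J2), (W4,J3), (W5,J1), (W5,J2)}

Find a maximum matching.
Matching: {(W3,J2), (W4,J3), (W5,J1)}

Maximum matching (size 3):
  W3 → J2
  W4 → J3
  W5 → J1

Each worker is assigned to at most one job, and each job to at most one worker.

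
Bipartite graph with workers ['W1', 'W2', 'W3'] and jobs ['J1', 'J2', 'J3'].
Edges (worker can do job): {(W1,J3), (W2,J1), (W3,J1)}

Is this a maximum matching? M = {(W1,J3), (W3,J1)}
Yes, size 2 is maximum

Proposed matching has size 2.
Maximum matching size for this graph: 2.

This is a maximum matching.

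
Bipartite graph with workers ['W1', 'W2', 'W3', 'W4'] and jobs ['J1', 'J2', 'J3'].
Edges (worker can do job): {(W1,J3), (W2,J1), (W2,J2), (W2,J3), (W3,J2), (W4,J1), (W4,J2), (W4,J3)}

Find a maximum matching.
Matching: {(W1,J3), (W2,J1), (W4,J2)}

Maximum matching (size 3):
  W1 → J3
  W2 → J1
  W4 → J2

Each worker is assigned to at most one job, and each job to at most one worker.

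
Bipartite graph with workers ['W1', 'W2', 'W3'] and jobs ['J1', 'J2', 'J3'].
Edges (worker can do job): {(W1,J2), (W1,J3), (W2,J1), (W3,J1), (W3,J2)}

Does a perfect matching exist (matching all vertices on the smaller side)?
Yes, perfect matching exists (size 3)

Perfect matching: {(W1,J3), (W2,J1), (W3,J2)}
All 3 vertices on the smaller side are matched.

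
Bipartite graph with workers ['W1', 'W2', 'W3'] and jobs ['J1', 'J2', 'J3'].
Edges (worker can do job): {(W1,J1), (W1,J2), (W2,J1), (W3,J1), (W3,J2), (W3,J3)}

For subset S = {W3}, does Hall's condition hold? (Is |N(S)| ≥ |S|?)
Yes: |N(S)| = 3, |S| = 1

Subset S = {W3}
Neighbors N(S) = {J1, J2, J3}

|N(S)| = 3, |S| = 1
Hall's condition: |N(S)| ≥ |S| is satisfied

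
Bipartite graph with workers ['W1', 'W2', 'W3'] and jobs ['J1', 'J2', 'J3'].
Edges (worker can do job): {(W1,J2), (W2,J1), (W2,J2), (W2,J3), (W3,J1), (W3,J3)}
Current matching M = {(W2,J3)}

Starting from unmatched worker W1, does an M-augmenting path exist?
Yes: W1 → J2

An M-augmenting path alternates non-matching / matching edges, starting and ending at unmatched vertices.
Path: W1 → J2
(J2 is unmatched in M, so the path is augmenting.)
Flipping edges along this path would increase |M| from 1 to 2.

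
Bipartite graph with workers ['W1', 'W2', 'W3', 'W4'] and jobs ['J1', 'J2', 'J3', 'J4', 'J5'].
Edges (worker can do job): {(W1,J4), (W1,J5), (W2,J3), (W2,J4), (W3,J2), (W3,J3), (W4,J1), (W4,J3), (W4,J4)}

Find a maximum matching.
Matching: {(W1,J5), (W2,J4), (W3,J2), (W4,J3)}

Maximum matching (size 4):
  W1 → J5
  W2 → J4
  W3 → J2
  W4 → J3

Each worker is assigned to at most one job, and each job to at most one worker.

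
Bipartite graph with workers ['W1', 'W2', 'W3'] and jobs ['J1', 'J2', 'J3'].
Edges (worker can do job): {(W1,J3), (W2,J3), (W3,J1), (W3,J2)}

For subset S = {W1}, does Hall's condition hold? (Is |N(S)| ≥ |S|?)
Yes: |N(S)| = 1, |S| = 1

Subset S = {W1}
Neighbors N(S) = {J3}

|N(S)| = 1, |S| = 1
Hall's condition: |N(S)| ≥ |S| is satisfied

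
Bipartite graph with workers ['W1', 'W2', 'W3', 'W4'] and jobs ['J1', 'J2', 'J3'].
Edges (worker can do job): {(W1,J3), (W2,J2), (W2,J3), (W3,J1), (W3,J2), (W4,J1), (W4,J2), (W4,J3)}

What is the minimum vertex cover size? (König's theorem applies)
Minimum vertex cover size = 3

By König's theorem: in bipartite graphs,
min vertex cover = max matching = 3

Maximum matching has size 3, so minimum vertex cover also has size 3.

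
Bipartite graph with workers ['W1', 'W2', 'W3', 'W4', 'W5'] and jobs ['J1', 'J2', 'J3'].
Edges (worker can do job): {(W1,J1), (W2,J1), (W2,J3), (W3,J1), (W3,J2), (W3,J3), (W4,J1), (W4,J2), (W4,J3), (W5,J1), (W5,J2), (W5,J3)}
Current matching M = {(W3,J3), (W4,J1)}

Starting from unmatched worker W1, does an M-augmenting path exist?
Yes: W1 → J1 → W4 → J2

An M-augmenting path alternates non-matching / matching edges, starting and ending at unmatched vertices.
Path: W1 → J1 → W4 → J2
(J2 is unmatched in M, so the path is augmenting.)
Flipping edges along this path would increase |M| from 2 to 3.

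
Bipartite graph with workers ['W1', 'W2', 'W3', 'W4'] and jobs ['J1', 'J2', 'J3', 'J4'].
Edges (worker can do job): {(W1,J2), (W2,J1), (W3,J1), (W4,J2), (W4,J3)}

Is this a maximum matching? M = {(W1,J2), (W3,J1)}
No, size 2 is not maximum

Proposed matching has size 2.
Maximum matching size for this graph: 3.

This is NOT maximum - can be improved to size 3.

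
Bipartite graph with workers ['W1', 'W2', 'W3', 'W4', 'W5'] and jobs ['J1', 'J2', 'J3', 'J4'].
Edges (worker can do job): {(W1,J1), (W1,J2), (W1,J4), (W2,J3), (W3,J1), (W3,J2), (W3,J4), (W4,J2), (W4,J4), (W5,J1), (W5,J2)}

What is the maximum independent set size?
Maximum independent set = 5

By König's theorem:
- Min vertex cover = Max matching = 4
- Max independent set = Total vertices - Min vertex cover
- Max independent set = 9 - 4 = 5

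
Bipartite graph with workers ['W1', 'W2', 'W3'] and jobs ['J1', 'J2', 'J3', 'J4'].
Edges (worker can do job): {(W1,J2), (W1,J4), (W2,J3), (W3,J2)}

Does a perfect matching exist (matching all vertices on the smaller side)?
Yes, perfect matching exists (size 3)

Perfect matching: {(W1,J4), (W2,J3), (W3,J2)}
All 3 vertices on the smaller side are matched.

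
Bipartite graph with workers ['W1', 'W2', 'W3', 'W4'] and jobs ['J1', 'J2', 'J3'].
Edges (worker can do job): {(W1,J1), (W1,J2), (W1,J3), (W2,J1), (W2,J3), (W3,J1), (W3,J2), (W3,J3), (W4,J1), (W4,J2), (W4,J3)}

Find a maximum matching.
Matching: {(W1,J2), (W3,J1), (W4,J3)}

Maximum matching (size 3):
  W1 → J2
  W3 → J1
  W4 → J3

Each worker is assigned to at most one job, and each job to at most one worker.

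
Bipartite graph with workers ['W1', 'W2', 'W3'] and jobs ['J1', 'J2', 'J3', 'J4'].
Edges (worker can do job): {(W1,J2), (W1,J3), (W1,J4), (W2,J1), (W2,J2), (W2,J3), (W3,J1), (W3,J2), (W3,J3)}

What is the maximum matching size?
Maximum matching size = 3

Maximum matching: {(W1,J3), (W2,J1), (W3,J2)}
Size: 3

This assigns 3 workers to 3 distinct jobs.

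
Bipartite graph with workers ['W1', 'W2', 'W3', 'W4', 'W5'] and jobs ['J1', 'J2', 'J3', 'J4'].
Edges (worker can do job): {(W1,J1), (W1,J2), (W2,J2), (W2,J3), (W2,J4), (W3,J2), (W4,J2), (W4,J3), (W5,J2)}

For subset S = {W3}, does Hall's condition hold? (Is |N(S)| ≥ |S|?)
Yes: |N(S)| = 1, |S| = 1

Subset S = {W3}
Neighbors N(S) = {J2}

|N(S)| = 1, |S| = 1
Hall's condition: |N(S)| ≥ |S| is satisfied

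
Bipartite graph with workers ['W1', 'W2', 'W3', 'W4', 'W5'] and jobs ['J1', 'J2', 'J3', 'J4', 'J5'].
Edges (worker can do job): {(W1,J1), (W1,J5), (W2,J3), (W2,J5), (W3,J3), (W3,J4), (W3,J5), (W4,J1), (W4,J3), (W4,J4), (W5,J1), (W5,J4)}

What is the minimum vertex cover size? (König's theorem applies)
Minimum vertex cover size = 4

By König's theorem: in bipartite graphs,
min vertex cover = max matching = 4

Maximum matching has size 4, so minimum vertex cover also has size 4.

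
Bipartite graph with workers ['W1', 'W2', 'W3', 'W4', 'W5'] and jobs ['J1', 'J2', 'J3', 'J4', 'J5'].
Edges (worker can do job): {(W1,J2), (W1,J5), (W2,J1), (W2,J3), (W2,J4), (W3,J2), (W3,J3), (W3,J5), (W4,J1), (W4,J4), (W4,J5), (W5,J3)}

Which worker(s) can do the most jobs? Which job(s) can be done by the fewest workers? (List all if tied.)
Most versatile: W2, W3, W4 (3 jobs); Least covered: J1, J2, J4 (2 workers)

Worker degrees (jobs they can do): W1:2, W2:3, W3:3, W4:3, W5:1
Job degrees (workers who can do it): J1:2, J2:2, J3:3, J4:2, J5:3

Maximum worker degree is 3, achieved by: W2, W3, W4
Minimum job degree is 2, achieved by: J1, J2, J4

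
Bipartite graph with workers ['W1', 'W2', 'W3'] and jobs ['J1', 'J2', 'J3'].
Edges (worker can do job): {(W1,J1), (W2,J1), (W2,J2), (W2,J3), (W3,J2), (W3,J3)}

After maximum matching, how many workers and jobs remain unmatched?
Unmatched: 0 workers, 0 jobs

Maximum matching size: 3
Workers: 3 total, 3 matched, 0 unmatched
Jobs: 3 total, 3 matched, 0 unmatched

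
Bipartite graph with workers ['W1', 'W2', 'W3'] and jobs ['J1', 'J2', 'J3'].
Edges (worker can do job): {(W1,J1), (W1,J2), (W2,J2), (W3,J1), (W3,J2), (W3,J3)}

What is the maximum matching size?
Maximum matching size = 3

Maximum matching: {(W1,J1), (W2,J2), (W3,J3)}
Size: 3

This assigns 3 workers to 3 distinct jobs.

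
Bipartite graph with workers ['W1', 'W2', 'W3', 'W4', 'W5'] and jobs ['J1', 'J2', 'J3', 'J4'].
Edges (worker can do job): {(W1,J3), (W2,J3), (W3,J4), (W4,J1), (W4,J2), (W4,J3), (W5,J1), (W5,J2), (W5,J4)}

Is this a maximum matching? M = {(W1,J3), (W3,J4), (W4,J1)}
No, size 3 is not maximum

Proposed matching has size 3.
Maximum matching size for this graph: 4.

This is NOT maximum - can be improved to size 4.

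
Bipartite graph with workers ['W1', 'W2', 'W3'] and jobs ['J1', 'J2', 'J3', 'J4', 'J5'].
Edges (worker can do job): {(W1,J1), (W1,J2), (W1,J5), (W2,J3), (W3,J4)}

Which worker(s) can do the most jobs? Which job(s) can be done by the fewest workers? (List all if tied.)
Most versatile: W1 (3 jobs); Least covered: J1, J2, J3, J4, J5 (1 workers)

Worker degrees (jobs they can do): W1:3, W2:1, W3:1
Job degrees (workers who can do it): J1:1, J2:1, J3:1, J4:1, J5:1

Maximum worker degree is 3, achieved by: W1
Minimum job degree is 1, achieved by: J1, J2, J3, J4, J5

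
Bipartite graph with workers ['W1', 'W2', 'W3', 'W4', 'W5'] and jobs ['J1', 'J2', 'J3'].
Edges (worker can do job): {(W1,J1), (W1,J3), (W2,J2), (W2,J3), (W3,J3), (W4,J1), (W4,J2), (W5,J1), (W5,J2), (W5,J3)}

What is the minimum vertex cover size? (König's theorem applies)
Minimum vertex cover size = 3

By König's theorem: in bipartite graphs,
min vertex cover = max matching = 3

Maximum matching has size 3, so minimum vertex cover also has size 3.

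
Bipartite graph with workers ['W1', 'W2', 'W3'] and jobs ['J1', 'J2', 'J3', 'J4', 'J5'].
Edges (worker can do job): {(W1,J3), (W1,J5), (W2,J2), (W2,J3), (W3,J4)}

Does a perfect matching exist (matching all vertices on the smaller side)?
Yes, perfect matching exists (size 3)

Perfect matching: {(W1,J5), (W2,J3), (W3,J4)}
All 3 vertices on the smaller side are matched.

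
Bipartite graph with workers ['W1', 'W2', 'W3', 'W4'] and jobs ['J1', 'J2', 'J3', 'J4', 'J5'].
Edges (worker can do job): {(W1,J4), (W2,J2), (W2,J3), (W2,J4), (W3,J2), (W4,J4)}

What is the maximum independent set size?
Maximum independent set = 6

By König's theorem:
- Min vertex cover = Max matching = 3
- Max independent set = Total vertices - Min vertex cover
- Max independent set = 9 - 3 = 6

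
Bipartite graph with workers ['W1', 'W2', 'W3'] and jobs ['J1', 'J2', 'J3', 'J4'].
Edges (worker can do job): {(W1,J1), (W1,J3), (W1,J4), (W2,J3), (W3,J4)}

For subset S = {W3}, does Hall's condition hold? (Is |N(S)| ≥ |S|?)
Yes: |N(S)| = 1, |S| = 1

Subset S = {W3}
Neighbors N(S) = {J4}

|N(S)| = 1, |S| = 1
Hall's condition: |N(S)| ≥ |S| is satisfied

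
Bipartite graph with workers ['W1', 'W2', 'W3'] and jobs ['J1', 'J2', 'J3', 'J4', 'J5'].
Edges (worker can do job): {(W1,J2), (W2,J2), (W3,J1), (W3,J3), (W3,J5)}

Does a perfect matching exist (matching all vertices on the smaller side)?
No, maximum matching has size 2 < 3

Maximum matching has size 2, need 3 for perfect matching.
Unmatched workers: ['W2']
Unmatched jobs: ['J3', 'J5', 'J4']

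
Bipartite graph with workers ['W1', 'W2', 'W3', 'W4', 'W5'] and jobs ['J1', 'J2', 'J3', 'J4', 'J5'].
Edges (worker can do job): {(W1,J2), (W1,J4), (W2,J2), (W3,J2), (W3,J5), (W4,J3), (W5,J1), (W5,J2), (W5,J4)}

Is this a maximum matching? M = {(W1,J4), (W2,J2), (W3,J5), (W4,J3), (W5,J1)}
Yes, size 5 is maximum

Proposed matching has size 5.
Maximum matching size for this graph: 5.

This is a maximum matching.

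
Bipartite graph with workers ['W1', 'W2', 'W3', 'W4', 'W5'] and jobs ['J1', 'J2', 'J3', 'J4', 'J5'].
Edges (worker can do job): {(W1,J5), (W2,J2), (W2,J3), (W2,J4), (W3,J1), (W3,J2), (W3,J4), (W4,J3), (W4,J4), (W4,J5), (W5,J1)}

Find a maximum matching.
Matching: {(W1,J5), (W2,J4), (W3,J2), (W4,J3), (W5,J1)}

Maximum matching (size 5):
  W1 → J5
  W2 → J4
  W3 → J2
  W4 → J3
  W5 → J1

Each worker is assigned to at most one job, and each job to at most one worker.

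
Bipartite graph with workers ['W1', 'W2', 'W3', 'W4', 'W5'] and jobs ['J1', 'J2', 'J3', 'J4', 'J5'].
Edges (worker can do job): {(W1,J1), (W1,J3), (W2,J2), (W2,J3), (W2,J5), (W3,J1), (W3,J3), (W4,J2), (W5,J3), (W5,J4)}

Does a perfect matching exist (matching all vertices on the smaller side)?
Yes, perfect matching exists (size 5)

Perfect matching: {(W1,J1), (W2,J5), (W3,J3), (W4,J2), (W5,J4)}
All 5 vertices on the smaller side are matched.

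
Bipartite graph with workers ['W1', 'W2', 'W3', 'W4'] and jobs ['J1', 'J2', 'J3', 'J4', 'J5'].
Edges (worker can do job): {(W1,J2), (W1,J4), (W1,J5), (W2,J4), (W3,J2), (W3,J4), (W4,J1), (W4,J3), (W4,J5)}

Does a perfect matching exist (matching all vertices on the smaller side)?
Yes, perfect matching exists (size 4)

Perfect matching: {(W1,J5), (W2,J4), (W3,J2), (W4,J1)}
All 4 vertices on the smaller side are matched.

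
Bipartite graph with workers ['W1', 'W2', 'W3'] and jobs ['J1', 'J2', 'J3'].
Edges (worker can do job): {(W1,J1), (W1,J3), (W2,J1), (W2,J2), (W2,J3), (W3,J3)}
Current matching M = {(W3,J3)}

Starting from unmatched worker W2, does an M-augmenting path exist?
Yes: W2 → J2

An M-augmenting path alternates non-matching / matching edges, starting and ending at unmatched vertices.
Path: W2 → J2
(J2 is unmatched in M, so the path is augmenting.)
Flipping edges along this path would increase |M| from 1 to 2.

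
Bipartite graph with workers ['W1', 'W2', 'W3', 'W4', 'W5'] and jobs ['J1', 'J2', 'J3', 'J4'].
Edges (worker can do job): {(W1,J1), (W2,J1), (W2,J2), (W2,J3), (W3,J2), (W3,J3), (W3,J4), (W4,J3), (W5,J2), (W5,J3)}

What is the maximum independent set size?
Maximum independent set = 5

By König's theorem:
- Min vertex cover = Max matching = 4
- Max independent set = Total vertices - Min vertex cover
- Max independent set = 9 - 4 = 5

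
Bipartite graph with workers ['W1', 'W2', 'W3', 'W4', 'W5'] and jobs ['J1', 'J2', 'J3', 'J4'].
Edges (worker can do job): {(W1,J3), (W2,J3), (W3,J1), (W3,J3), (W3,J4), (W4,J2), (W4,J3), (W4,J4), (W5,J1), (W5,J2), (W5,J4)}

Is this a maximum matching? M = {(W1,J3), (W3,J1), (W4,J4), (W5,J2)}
Yes, size 4 is maximum

Proposed matching has size 4.
Maximum matching size for this graph: 4.

This is a maximum matching.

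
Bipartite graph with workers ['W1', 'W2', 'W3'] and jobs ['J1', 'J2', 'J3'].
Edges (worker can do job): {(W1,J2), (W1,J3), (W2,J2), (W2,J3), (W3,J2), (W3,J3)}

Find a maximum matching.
Matching: {(W1,J2), (W3,J3)}

Maximum matching (size 2):
  W1 → J2
  W3 → J3

Each worker is assigned to at most one job, and each job to at most one worker.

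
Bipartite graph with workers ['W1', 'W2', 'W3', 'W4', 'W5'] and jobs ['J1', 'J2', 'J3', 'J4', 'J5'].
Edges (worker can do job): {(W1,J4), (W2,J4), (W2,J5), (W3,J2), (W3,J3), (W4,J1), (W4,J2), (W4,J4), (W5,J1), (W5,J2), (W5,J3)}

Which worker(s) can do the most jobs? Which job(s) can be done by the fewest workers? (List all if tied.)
Most versatile: W4, W5 (3 jobs); Least covered: J5 (1 workers)

Worker degrees (jobs they can do): W1:1, W2:2, W3:2, W4:3, W5:3
Job degrees (workers who can do it): J1:2, J2:3, J3:2, J4:3, J5:1

Maximum worker degree is 3, achieved by: W4, W5
Minimum job degree is 1, achieved by: J5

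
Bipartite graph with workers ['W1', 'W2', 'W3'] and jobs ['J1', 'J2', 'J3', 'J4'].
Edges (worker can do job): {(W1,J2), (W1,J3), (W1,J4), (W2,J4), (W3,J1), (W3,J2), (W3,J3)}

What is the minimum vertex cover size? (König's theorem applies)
Minimum vertex cover size = 3

By König's theorem: in bipartite graphs,
min vertex cover = max matching = 3

Maximum matching has size 3, so minimum vertex cover also has size 3.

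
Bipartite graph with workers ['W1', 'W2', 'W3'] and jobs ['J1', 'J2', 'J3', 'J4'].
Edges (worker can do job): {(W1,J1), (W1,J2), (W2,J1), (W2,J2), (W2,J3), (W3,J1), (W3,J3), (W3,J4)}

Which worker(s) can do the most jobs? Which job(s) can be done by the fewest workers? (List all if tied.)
Most versatile: W2, W3 (3 jobs); Least covered: J4 (1 workers)

Worker degrees (jobs they can do): W1:2, W2:3, W3:3
Job degrees (workers who can do it): J1:3, J2:2, J3:2, J4:1

Maximum worker degree is 3, achieved by: W2, W3
Minimum job degree is 1, achieved by: J4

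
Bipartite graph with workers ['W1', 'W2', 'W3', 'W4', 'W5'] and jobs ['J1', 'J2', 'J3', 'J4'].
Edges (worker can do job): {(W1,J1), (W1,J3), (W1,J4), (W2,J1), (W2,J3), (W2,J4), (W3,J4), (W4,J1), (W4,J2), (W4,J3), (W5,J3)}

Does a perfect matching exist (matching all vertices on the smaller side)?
Yes, perfect matching exists (size 4)

Perfect matching: {(W1,J1), (W3,J4), (W4,J2), (W5,J3)}
All 4 vertices on the smaller side are matched.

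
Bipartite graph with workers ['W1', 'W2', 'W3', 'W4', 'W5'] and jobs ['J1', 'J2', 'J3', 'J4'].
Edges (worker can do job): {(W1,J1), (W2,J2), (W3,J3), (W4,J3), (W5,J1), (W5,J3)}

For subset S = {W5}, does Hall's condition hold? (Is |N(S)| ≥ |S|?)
Yes: |N(S)| = 2, |S| = 1

Subset S = {W5}
Neighbors N(S) = {J1, J3}

|N(S)| = 2, |S| = 1
Hall's condition: |N(S)| ≥ |S| is satisfied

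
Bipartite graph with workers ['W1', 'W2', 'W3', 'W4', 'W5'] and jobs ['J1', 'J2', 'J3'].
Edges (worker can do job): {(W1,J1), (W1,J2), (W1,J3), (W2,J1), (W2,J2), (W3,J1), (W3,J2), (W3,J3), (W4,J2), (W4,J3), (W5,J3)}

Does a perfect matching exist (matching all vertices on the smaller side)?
Yes, perfect matching exists (size 3)

Perfect matching: {(W1,J1), (W3,J2), (W5,J3)}
All 3 vertices on the smaller side are matched.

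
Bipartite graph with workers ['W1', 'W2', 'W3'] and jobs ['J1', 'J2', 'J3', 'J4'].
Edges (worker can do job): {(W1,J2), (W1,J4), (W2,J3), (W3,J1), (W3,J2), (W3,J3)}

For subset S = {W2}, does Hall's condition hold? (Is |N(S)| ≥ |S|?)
Yes: |N(S)| = 1, |S| = 1

Subset S = {W2}
Neighbors N(S) = {J3}

|N(S)| = 1, |S| = 1
Hall's condition: |N(S)| ≥ |S| is satisfied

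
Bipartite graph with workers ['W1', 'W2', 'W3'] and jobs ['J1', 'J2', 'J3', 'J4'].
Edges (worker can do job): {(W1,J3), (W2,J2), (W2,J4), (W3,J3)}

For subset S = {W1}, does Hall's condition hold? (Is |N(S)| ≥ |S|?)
Yes: |N(S)| = 1, |S| = 1

Subset S = {W1}
Neighbors N(S) = {J3}

|N(S)| = 1, |S| = 1
Hall's condition: |N(S)| ≥ |S| is satisfied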